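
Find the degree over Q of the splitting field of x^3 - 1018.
[K : Q] = 6

The roots of x^3 - 1018 are ∛1018, ω∛1018, ω^2∛1018 where ω = e^(2πi/3) is a primitive cube root of unity, so K = Q(∛1018, ω). Now [Q(∛1018):Q] = 3 (since 1018 is not a perfect cube, x^3 - 1018 is irreducible) and [Q(ω):Q] = 2. Both 2 and 3 divide [K:Q], and [K:Q] ≤ 3·2 = 6, so [K:Q] = 6. (Equivalently: Q(∛1018) ⊂ R but ω ∉ R, so [K : Q(∛1018)] = 2.)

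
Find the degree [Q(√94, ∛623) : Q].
[Q(√94, ∛623) : Q] = 6

Let L = Q(√94, ∛623). Since Q(√94) ⊂ L and [Q(√94):Q] = 2, the tower law gives 2 | [L:Q]. Likewise Q(∛623) ⊂ L with [Q(∛623):Q] = 3 (because 623 is not a perfect cube), so 3 | [L:Q]. As gcd(2,3) = 1, [L:Q] is divisible by 6. Conversely L is generated over Q by √94 and ∛623, so [L:Q] ≤ 2·3 = 6. Therefore [Q(√94, ∛623) : Q] = 6.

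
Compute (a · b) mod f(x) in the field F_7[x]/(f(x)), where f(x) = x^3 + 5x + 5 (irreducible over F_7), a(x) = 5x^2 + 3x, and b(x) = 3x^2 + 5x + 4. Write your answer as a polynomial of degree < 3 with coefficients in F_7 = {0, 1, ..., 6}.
a · b ≡ 2x^2 + 5x + 5 (mod f(x))

Multiply in F_7[x]: a(x)·b(x) = (5x^2 + 3x)·(3x^2 + 5x + 4) = x^4 + 6x^3 + 5x. This has degree ≥ 3, so divide by f(x) over F_7: x^4 + 6x^3 + 5x = (x + 6)·(x^3 + 5x + 5) + (2x^2 + 5x + 5). Hence a·b ≡ 2x^2 + 5x + 5 (mod f). (F_7[x]/(f) is a field with 7^3 = 343 elements since f is irreducible of degree 3.)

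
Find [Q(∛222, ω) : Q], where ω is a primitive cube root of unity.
[Q(∛222, ω) : Q] = 6

[Q(∛222):Q] = 3 (min poly x^3 - 222, irreducible since 222 is not a perfect cube). [Q(ω):Q] = 2 (min poly x^2 + x + 1). Since Q(∛222) ⊂ R and ω ∉ R, we have ω ∉ Q(∛222), so x^2 + x + 1 remains irreducible over Q(∛222) and [Q(∛222, ω) : Q(∛222)] = 2. By the tower law, [Q(∛222, ω) : Q] = 3 · 2 = 6. (In fact Q(∛222, ω) is the splitting field of x^3 - 222 over Q.)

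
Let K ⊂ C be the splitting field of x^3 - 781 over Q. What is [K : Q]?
[K : Q] = 6

The roots of x^3 - 781 are ∛781, ω∛781, ω^2∛781 where ω = e^(2πi/3) is a primitive cube root of unity, so K = Q(∛781, ω). Now [Q(∛781):Q] = 3 (since 781 is not a perfect cube, x^3 - 781 is irreducible) and [Q(ω):Q] = 2. Both 2 and 3 divide [K:Q], and [K:Q] ≤ 3·2 = 6, so [K:Q] = 6. (Equivalently: Q(∛781) ⊂ R but ω ∉ R, so [K : Q(∛781)] = 2.)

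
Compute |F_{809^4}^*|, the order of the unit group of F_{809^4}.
|F_{809^4}^*| = 428345379360

F_{809^4} has 809^4 = 428345379361 elements; its multiplicative group consists of all nonzero elements, so |F_{809^4}^*| = 428345379361 - 1 = 428345379360. (It is cyclic since any finite subgroup of the multiplicative group of a field is cyclic.)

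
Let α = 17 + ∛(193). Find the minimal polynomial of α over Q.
m_α(x) = x^3 - 51x^2 + 867x - 5106

Set β = α - 17 = ∛(193), so β^3 = 193. Then (α - 17)^3 - 193 = 0, i.e. α is a root of g(x) = (x - 17)^3 - 193 = x^3 - 51x^2 + 867x - 5106. Since g(x) = h(x - 17) where h(x) = x^3 - 193, and h is irreducible over Q (because 193 is not a perfect cube, so h has no rational root, and a monic cubic with no rational root is irreducible), g is also irreducible (irreducibility is preserved under the substitution x → x - 17). Hence m_α(x) = x^3 - 51x^2 + 867x - 5106.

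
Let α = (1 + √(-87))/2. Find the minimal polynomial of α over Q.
m_α(x) = x^2 - x + 22

From 2α - 1 = √(-87), squaring gives (2α - 1)^2 = -87, i.e. 4α^2 - 4α + 1 = -87, so α^2 - α + (1 + 87)/4 = 0. Since -87 ≡ 1 (mod 4), (1 + 87)/4 = 22 ∈ Z. The polynomial x^2 - x + 22 has discriminant 1 - 4·(22) = -87, which is not a perfect square in Q (d = -87 is squarefree and ≠ 1), so x^2 - x + 22 is irreducible over Q. It is the minimal polynomial of α.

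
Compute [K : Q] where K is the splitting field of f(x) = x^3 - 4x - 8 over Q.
[K : Q] = 6

By the rational root test, any rational root of the monic integer polynomial f(x) = x^3 - 4x - 8 must be an integer dividing the constant term -8, i.e. one of ±{1, 2, 4, 8}. Evaluating: f(1) = -11, f(-1) = -5, f(2) = -8, f(-2) = -8, f(4) = 40, f(-4) = -56, f(8) = 472, f(-8) = -488; none is 0, so f has no rational root and is therefore irreducible over Q (a cubic with no linear factor over a field is irreducible). For an irreducible cubic, the Galois group is A_3 or S_3 according as the discriminant disc(f) = -4a^3 - 27b^2 = -4·(-4)^3 - 27·(-8)^2 = -1472 is or is not a square in Q. Here disc(f) = -1472 is not a perfect square in Q, so the Galois group of f over Q is not contained in A_3 and must be all of S_3. The splitting field has degree |S_3| = 6 over Q, so [K : Q] = 6.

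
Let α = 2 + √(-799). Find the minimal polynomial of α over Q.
m_α(x) = x^2 - 4x + 803

From α - 2 = √(-799), squaring gives (α - 2)^2 = -799, i.e. α^2 - 4α + 4 = -799, so α^2 - 4α + 803 = 0. The discriminant of x^2 - 4x + 803 is (-4)^2 - 4·(803) = 16 - 3212 = -3196, and 4·(-799) is not a perfect square in Q since -799 is squarefree and ≠ 1. Hence x^2 - 4x + 803 is irreducible over Q and is the minimal polynomial of α.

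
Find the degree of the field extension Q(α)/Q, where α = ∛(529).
[Q(α):Q] = 3

The minimal polynomial of α is x^3 - 529, irreducible over Q since 529 is not a perfect cube (so x^3 - 529 has no rational root). Hence [Q(α):Q] = deg(m_α) = 3.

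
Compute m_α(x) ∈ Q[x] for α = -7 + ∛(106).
m_α(x) = x^3 + 21x^2 + 147x + 237

Set β = α + 7 = ∛(106), so β^3 = 106. Then (α + 7)^3 - 106 = 0, i.e. α is a root of g(x) = (x + 7)^3 - 106 = x^3 + 21x^2 + 147x + 237. Since g(x) = h(x + 7) where h(x) = x^3 - 106, and h is irreducible over Q (because 106 is not a perfect cube, so h has no rational root, and a monic cubic with no rational root is irreducible), g is also irreducible (irreducibility is preserved under the substitution x → x + 7). Hence m_α(x) = x^3 + 21x^2 + 147x + 237.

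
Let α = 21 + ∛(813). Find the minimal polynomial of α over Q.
m_α(x) = x^3 - 63x^2 + 1323x - 10074

Set β = α - 21 = ∛(813), so β^3 = 813. Then (α - 21)^3 - 813 = 0, i.e. α is a root of g(x) = (x - 21)^3 - 813 = x^3 - 63x^2 + 1323x - 10074. Since g(x) = h(x - 21) where h(x) = x^3 - 813, and h is irreducible over Q (because 813 is not a perfect cube, so h has no rational root, and a monic cubic with no rational root is irreducible), g is also irreducible (irreducibility is preserved under the substitution x → x - 21). Hence m_α(x) = x^3 - 63x^2 + 1323x - 10074.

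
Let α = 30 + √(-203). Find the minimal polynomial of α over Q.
m_α(x) = x^2 - 60x + 1103

From α - 30 = √(-203), squaring gives (α - 30)^2 = -203, i.e. α^2 - 60α + 900 = -203, so α^2 - 60α + 1103 = 0. The discriminant of x^2 - 60x + 1103 is (-60)^2 - 4·(1103) = 3600 - 4412 = -812, and 4·(-203) is not a perfect square in Q since -203 is squarefree and ≠ 1. Hence x^2 - 60x + 1103 is irreducible over Q and is the minimal polynomial of α.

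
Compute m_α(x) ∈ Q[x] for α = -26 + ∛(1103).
m_α(x) = x^3 + 78x^2 + 2028x + 16473

Set β = α + 26 = ∛(1103), so β^3 = 1103. Then (α + 26)^3 - 1103 = 0, i.e. α is a root of g(x) = (x + 26)^3 - 1103 = x^3 + 78x^2 + 2028x + 16473. Since g(x) = h(x + 26) where h(x) = x^3 - 1103, and h is irreducible over Q (because 1103 is not a perfect cube, so h has no rational root, and a monic cubic with no rational root is irreducible), g is also irreducible (irreducibility is preserved under the substitution x → x + 26). Hence m_α(x) = x^3 + 78x^2 + 2028x + 16473.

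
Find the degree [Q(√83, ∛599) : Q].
[Q(√83, ∛599) : Q] = 6

Let L = Q(√83, ∛599). Since Q(√83) ⊂ L and [Q(√83):Q] = 2, the tower law gives 2 | [L:Q]. Likewise Q(∛599) ⊂ L with [Q(∛599):Q] = 3 (because 599 is not a perfect cube), so 3 | [L:Q]. As gcd(2,3) = 1, [L:Q] is divisible by 6. Conversely L is generated over Q by √83 and ∛599, so [L:Q] ≤ 2·3 = 6. Therefore [Q(√83, ∛599) : Q] = 6.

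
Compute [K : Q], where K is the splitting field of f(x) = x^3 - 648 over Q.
[K : Q] = 6

The roots of x^3 - 648 are ∛648, ω∛648, ω^2∛648 where ω = e^(2πi/3) is a primitive cube root of unity, so K = Q(∛648, ω). Now [Q(∛648):Q] = 3 (since 648 is not a perfect cube, x^3 - 648 is irreducible) and [Q(ω):Q] = 2. Both 2 and 3 divide [K:Q], and [K:Q] ≤ 3·2 = 6, so [K:Q] = 6. (Equivalently: Q(∛648) ⊂ R but ω ∉ R, so [K : Q(∛648)] = 2.)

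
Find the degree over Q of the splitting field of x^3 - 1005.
[K : Q] = 6

The roots of x^3 - 1005 are ∛1005, ω∛1005, ω^2∛1005 where ω = e^(2πi/3) is a primitive cube root of unity, so K = Q(∛1005, ω). Now [Q(∛1005):Q] = 3 (since 1005 is not a perfect cube, x^3 - 1005 is irreducible) and [Q(ω):Q] = 2. Both 2 and 3 divide [K:Q], and [K:Q] ≤ 3·2 = 6, so [K:Q] = 6. (Equivalently: Q(∛1005) ⊂ R but ω ∉ R, so [K : Q(∛1005)] = 2.)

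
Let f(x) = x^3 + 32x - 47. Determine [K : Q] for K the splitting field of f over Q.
[K : Q] = 6

By the rational root test, any rational root of the monic integer polynomial f(x) = x^3 + 32x - 47 must be an integer dividing the constant term -47, i.e. one of ±{1, 47}. Evaluating: f(1) = -14, f(-1) = -80, f(47) = 105280, f(-47) = -105374; none is 0, so f has no rational root and is therefore irreducible over Q (a cubic with no linear factor over a field is irreducible). For an irreducible cubic, the Galois group is A_3 or S_3 according as the discriminant disc(f) = -4a^3 - 27b^2 = -4·(32)^3 - 27·(-47)^2 = -190715 is or is not a square in Q. Here disc(f) = -190715 is not a perfect square in Q, so the Galois group of f over Q is not contained in A_3 and must be all of S_3. The splitting field has degree |S_3| = 6 over Q, so [K : Q] = 6.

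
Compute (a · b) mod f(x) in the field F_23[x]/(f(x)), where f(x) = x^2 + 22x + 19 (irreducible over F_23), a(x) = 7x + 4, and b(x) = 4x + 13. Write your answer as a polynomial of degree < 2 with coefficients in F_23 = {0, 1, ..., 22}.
a · b ≡ 20x + 3 (mod f(x))

Multiply in F_23[x]: a(x)·b(x) = (7x + 4)·(4x + 13) = 5x^2 + 15x + 6. This has degree ≥ 2, so divide by f(x) over F_23: 5x^2 + 15x + 6 = (5)·(x^2 + 22x + 19) + (20x + 3). Hence a·b ≡ 20x + 3 (mod f). (F_23[x]/(f) is a field with 23^2 = 529 elements since f is irreducible of degree 2.)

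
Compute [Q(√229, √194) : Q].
[Q(√229, √194) : Q] = 4

[Q(√229):Q] = 2 (min poly x^2 - 229, irreducible since 229 is squarefree > 1). For the top step, suppose √194 ∈ Q(√229), say √194 = c + d√229 with c, d ∈ Q. Squaring: 194 = c^2 + 229d^2 + 2cd√229. Since √229 ∉ Q this forces 2cd = 0. If d = 0 then √194 = c ∈ Q, contradicting 194 squarefree > 1. If c = 0 then 194 = 229d^2, so 229·194 = (229d)^2 is a perfect square in Q — but 229·194 = 44426 is not a perfect square (since 229 and 194 are distinct squarefree integers). Contradiction. Hence √194 ∉ Q(√229), so x^2 - 194 stays irreducible over Q(√229) and [Q(√229, √194) : Q(√229)] = 2. By the tower law, [Q(√229, √194) : Q] = 2 · 2 = 4.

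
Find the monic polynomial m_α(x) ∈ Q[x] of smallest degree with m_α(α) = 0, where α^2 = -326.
m_α(x) = x^2 + 326

α satisfies α^2 + 326 = 0, so x^2 + 326 annihilates α. Since d = -326 is squarefree and ≠ 1, it is not a perfect square in Q, so x^2 + 326 has no rational root and is therefore irreducible over Q (a degree-2 polynomial over a field is irreducible iff it has no root). Hence m_α(x) = x^2 + 326.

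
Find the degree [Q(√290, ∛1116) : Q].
[Q(√290, ∛1116) : Q] = 6

Let L = Q(√290, ∛1116). Since Q(√290) ⊂ L and [Q(√290):Q] = 2, the tower law gives 2 | [L:Q]. Likewise Q(∛1116) ⊂ L with [Q(∛1116):Q] = 3 (because 1116 is not a perfect cube), so 3 | [L:Q]. As gcd(2,3) = 1, [L:Q] is divisible by 6. Conversely L is generated over Q by √290 and ∛1116, so [L:Q] ≤ 2·3 = 6. Therefore [Q(√290, ∛1116) : Q] = 6.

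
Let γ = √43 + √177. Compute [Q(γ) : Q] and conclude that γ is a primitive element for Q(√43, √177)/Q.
[Q(γ) : Q] = 4 (equivalently, Q(γ) = Q(√43, √177))

Obviously Q(γ) ⊆ Q(√43, √177), and [Q(√43, √177):Q] = 4 (since 43, 177 are distinct squarefree integers > 1 with 7611 not a perfect square). To show equality we compute the minimal polynomial of γ. From γ = √43 + √177: γ^2 = 43 + 2√(7611) + 177 = 220 + 2√(7611), so γ^2 - 220 = 2√(7611); squaring, (γ^2 - 220)^2 = 4·7611, i.e. γ^4 - 440γ^2 + 48400 - 30444 = 0, i.e. γ^4 - 440γ^2 + 17956 = 0. So γ is a root of x^4 - 440x^2 + 17956. This polynomial is irreducible over Q: it has no rational root (each ±√43 ± √177 is irrational), and any factorization into two quadratics over Q would force √(7611) ∈ Q (pairing opposite roots) or √43, √177 ∈ Q (other pairings), all impossible. Hence [Q(γ):Q] = 4 = [Q(√43, √177):Q], so Q(γ) = Q(√43, √177).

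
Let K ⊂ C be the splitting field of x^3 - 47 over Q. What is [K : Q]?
[K : Q] = 6

The roots of x^3 - 47 are ∛47, ω∛47, ω^2∛47 where ω = e^(2πi/3) is a primitive cube root of unity, so K = Q(∛47, ω). Now [Q(∛47):Q] = 3 (since 47 is not a perfect cube, x^3 - 47 is irreducible) and [Q(ω):Q] = 2. Both 2 and 3 divide [K:Q], and [K:Q] ≤ 3·2 = 6, so [K:Q] = 6. (Equivalently: Q(∛47) ⊂ R but ω ∉ R, so [K : Q(∛47)] = 2.)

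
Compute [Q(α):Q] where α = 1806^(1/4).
[Q(α):Q] = 4

α is a root of x^4 - 1806. By Eisenstein's criterion at the prime p = 2 (which divides the constant term 1806 but p^2 = 4 does not, since 1806 is squarefree), x^4 - 1806 is irreducible over Q. Hence [Q(α):Q] = 4.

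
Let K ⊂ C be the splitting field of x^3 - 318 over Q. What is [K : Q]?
[K : Q] = 6

The roots of x^3 - 318 are ∛318, ω∛318, ω^2∛318 where ω = e^(2πi/3) is a primitive cube root of unity, so K = Q(∛318, ω). Now [Q(∛318):Q] = 3 (since 318 is not a perfect cube, x^3 - 318 is irreducible) and [Q(ω):Q] = 2. Both 2 and 3 divide [K:Q], and [K:Q] ≤ 3·2 = 6, so [K:Q] = 6. (Equivalently: Q(∛318) ⊂ R but ω ∉ R, so [K : Q(∛318)] = 2.)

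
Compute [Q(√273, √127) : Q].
[Q(√273, √127) : Q] = 4

[Q(√273):Q] = 2 (min poly x^2 - 273, irreducible since 273 is squarefree > 1). For the top step, suppose √127 ∈ Q(√273), say √127 = c + d√273 with c, d ∈ Q. Squaring: 127 = c^2 + 273d^2 + 2cd√273. Since √273 ∉ Q this forces 2cd = 0. If d = 0 then √127 = c ∈ Q, contradicting 127 squarefree > 1. If c = 0 then 127 = 273d^2, so 273·127 = (273d)^2 is a perfect square in Q — but 273·127 = 34671 is not a perfect square (since 273 and 127 are distinct squarefree integers). Contradiction. Hence √127 ∉ Q(√273), so x^2 - 127 stays irreducible over Q(√273) and [Q(√273, √127) : Q(√273)] = 2. By the tower law, [Q(√273, √127) : Q] = 2 · 2 = 4.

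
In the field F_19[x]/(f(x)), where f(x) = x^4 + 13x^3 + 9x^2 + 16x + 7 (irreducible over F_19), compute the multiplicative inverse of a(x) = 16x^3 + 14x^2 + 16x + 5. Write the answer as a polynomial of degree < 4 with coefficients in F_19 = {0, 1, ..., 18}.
a(x)^(-1) ≡ 9x^3 + 4x^2 + 14x + 14 (mod f(x))

Since f is irreducible over F_19, F_19[x]/(f) is a field and a(x) ≠ 0 has an inverse. Apply the extended Euclidean algorithm to f(x) and a(x) in F_19[x]: f(x) = (6x + 11)·a(x) + (6x^2 + 9);  a(x) = (9x + 15)·(6x^2 + 9) + (11x + 3);  (6x^2 + 9) = (4x + 11)·(11x + 3) + (14). The last nonzero remainder is the constant 14 = gcd(f, a) in F_19. Back-substituting through the division chain expresses 14 = s(x)·a(x) + t(x)·f(x) with s(x) ≡ 12x^3 + 18x^2 + 6x + 6 (mod f), so (12x^3 + 18x^2 + 6x + 6)·a(x) ≡ 14 (mod f). Multiplying by 14^(-1) ≡ 15 in F_19 gives a(x)^(-1) ≡ 15·(12x^3 + 18x^2 + 6x + 6) ≡ 9x^3 + 4x^2 + 14x + 14 (mod f). Check: (16x^3 + 14x^2 + 16x + 5)·(9x^3 + 4x^2 + 14x + 14) = 11x^6 + 6x^4 + 16x^3 + 3x^2 + 9x + 13 ≡ 1 (mod x^4 + 13x^3 + 9x^2 + 16x + 7).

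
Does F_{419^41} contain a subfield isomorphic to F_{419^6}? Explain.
No: F_{419^6} is not a subfield of F_{419^41}

F_{p^m} embeds in F_{p^n} iff m | n. Here 6 ∤ 41 (since 41 = 6·6 + 5 with remainder 5 ≠ 0), so F_{419^6} is not a subfield of F_{419^41}. Equivalently: if it were, the tower law would give 6 = [F_{419^6}:F_419] dividing [F_{419^41}:F_419] = 41, contradiction.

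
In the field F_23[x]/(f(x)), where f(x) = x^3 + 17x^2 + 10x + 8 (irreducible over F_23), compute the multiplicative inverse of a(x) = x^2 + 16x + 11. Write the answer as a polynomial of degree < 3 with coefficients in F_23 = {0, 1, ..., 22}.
a(x)^(-1) ≡ 2x^2 + 12x + 22 (mod f(x))

Since f is irreducible over F_23, F_23[x]/(f) is a field and a(x) ≠ 0 has an inverse. Apply the extended Euclidean algorithm to f(x) and a(x) in F_23[x]: f(x) = (x + 1)·a(x) + (6x + 20);  a(x) = (4x + 20)·(6x + 20) + (2). The last nonzero remainder is the constant 2 = gcd(f, a) in F_23. Back-substituting through the division chain expresses 2 = s(x)·a(x) + t(x)·f(x) with s(x) ≡ 4x^2 + x + 21 (mod f), so (4x^2 + x + 21)·a(x) ≡ 2 (mod f). Multiplying by 2^(-1) ≡ 12 in F_23 gives a(x)^(-1) ≡ 12·(4x^2 + x + 21) ≡ 2x^2 + 12x + 22 (mod f). Check: (x^2 + 16x + 11)·(2x^2 + 12x + 22) = 2x^4 + 21x^3 + 6x^2 + x + 12 ≡ 1 (mod x^3 + 17x^2 + 10x + 8).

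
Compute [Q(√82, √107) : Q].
[Q(√82, √107) : Q] = 4

[Q(√82):Q] = 2 (min poly x^2 - 82, irreducible since 82 is squarefree > 1). For the top step, suppose √107 ∈ Q(√82), say √107 = c + d√82 with c, d ∈ Q. Squaring: 107 = c^2 + 82d^2 + 2cd√82. Since √82 ∉ Q this forces 2cd = 0. If d = 0 then √107 = c ∈ Q, contradicting 107 squarefree > 1. If c = 0 then 107 = 82d^2, so 82·107 = (82d)^2 is a perfect square in Q — but 82·107 = 8774 is not a perfect square (since 82 and 107 are distinct squarefree integers). Contradiction. Hence √107 ∉ Q(√82), so x^2 - 107 stays irreducible over Q(√82) and [Q(√82, √107) : Q(√82)] = 2. By the tower law, [Q(√82, √107) : Q] = 2 · 2 = 4.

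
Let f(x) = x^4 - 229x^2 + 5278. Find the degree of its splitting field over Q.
[K : Q] = 4

Solving the quadratic in x^2: x^2 = (229 ± √(229^2 - 4·5278))/2 = (229 ± √31329)/2 = (229 ± 177)/2, giving x^2 = 203 or x^2 = 26. So f(x) = (x^2 - 203)(x^2 - 26) and the roots of f are ±√203, ±√26. Hence the splitting field is K = Q(√203, √26). Since 203 and 26 are distinct squarefree integers > 1, their product 5278 is not a perfect square, so √26 ∉ Q(√203). By the tower law [K:Q] = [Q(√203,√26):Q(√203)] · [Q(√203):Q] = 2 · 2 = 4.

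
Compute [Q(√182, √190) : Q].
[Q(√182, √190) : Q] = 4

[Q(√182):Q] = 2 (min poly x^2 - 182, irreducible since 182 is squarefree > 1). For the top step, suppose √190 ∈ Q(√182), say √190 = c + d√182 with c, d ∈ Q. Squaring: 190 = c^2 + 182d^2 + 2cd√182. Since √182 ∉ Q this forces 2cd = 0. If d = 0 then √190 = c ∈ Q, contradicting 190 squarefree > 1. If c = 0 then 190 = 182d^2, so 182·190 = (182d)^2 is a perfect square in Q — but 182·190 = 34580 is not a perfect square (since 182 and 190 are distinct squarefree integers). Contradiction. Hence √190 ∉ Q(√182), so x^2 - 190 stays irreducible over Q(√182) and [Q(√182, √190) : Q(√182)] = 2. By the tower law, [Q(√182, √190) : Q] = 2 · 2 = 4.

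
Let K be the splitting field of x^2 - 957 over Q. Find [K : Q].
[K : Q] = 2

f(x) = x^2 - 957 factors as (x - √957)(x + √957). The splitting field is K = Q(√957). Since 957 is squarefree and > 1, it is not a perfect square, so x^2 - 957 is irreducible over Q and [Q(√957) : Q] = 2. Hence [K : Q] = 2.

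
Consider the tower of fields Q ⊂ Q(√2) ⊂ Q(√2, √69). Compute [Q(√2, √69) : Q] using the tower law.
[Q(√2, √69) : Q] = 4

[Q(√2):Q] = 2 (min poly x^2 - 2, irreducible since 2 is squarefree > 1). For the top step, suppose √69 ∈ Q(√2), say √69 = c + d√2 with c, d ∈ Q. Squaring: 69 = c^2 + 2d^2 + 2cd√2. Since √2 ∉ Q this forces 2cd = 0. If d = 0 then √69 = c ∈ Q, contradicting 69 squarefree > 1. If c = 0 then 69 = 2d^2, so 2·69 = (2d)^2 is a perfect square in Q — but 2·69 = 138 is not a perfect square (since 2 and 69 are distinct squarefree integers). Contradiction. Hence √69 ∉ Q(√2), so x^2 - 69 stays irreducible over Q(√2) and [Q(√2, √69) : Q(√2)] = 2. By the tower law, [Q(√2, √69) : Q] = 2 · 2 = 4.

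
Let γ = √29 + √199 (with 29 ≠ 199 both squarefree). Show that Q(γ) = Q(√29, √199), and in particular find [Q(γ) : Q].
[Q(γ) : Q] = 4 (equivalently, Q(γ) = Q(√29, √199))

Obviously Q(γ) ⊆ Q(√29, √199), and [Q(√29, √199):Q] = 4 (since 29, 199 are distinct squarefree integers > 1 with 5771 not a perfect square). To show equality we compute the minimal polynomial of γ. From γ = √29 + √199: γ^2 = 29 + 2√(5771) + 199 = 228 + 2√(5771), so γ^2 - 228 = 2√(5771); squaring, (γ^2 - 228)^2 = 4·5771, i.e. γ^4 - 456γ^2 + 51984 - 23084 = 0, i.e. γ^4 - 456γ^2 + 28900 = 0. So γ is a root of x^4 - 456x^2 + 28900. This polynomial is irreducible over Q: it has no rational root (each ±√29 ± √199 is irrational), and any factorization into two quadratics over Q would force √(5771) ∈ Q (pairing opposite roots) or √29, √199 ∈ Q (other pairings), all impossible. Hence [Q(γ):Q] = 4 = [Q(√29, √199):Q], so Q(γ) = Q(√29, √199).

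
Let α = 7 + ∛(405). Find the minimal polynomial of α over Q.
m_α(x) = x^3 - 21x^2 + 147x - 748

Set β = α - 7 = ∛(405), so β^3 = 405. Then (α - 7)^3 - 405 = 0, i.e. α is a root of g(x) = (x - 7)^3 - 405 = x^3 - 21x^2 + 147x - 748. Since g(x) = h(x - 7) where h(x) = x^3 - 405, and h is irreducible over Q (because 405 is not a perfect cube, so h has no rational root, and a monic cubic with no rational root is irreducible), g is also irreducible (irreducibility is preserved under the substitution x → x - 7). Hence m_α(x) = x^3 - 21x^2 + 147x - 748.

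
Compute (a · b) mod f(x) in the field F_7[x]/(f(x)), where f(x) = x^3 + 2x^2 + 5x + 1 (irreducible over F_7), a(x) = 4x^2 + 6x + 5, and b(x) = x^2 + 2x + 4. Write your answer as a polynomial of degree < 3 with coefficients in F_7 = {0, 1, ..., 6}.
a · b ≡ x^2 (mod f(x))

Multiply in F_7[x]: a(x)·b(x) = (4x^2 + 6x + 5)·(x^2 + 2x + 4) = 4x^4 + 5x^2 + 6x + 6. This has degree ≥ 3, so divide by f(x) over F_7: 4x^4 + 5x^2 + 6x + 6 = (4x + 6)·(x^3 + 2x^2 + 5x + 1) + (x^2). Hence a·b ≡ x^2 (mod f). (F_7[x]/(f) is a field with 7^3 = 343 elements since f is irreducible of degree 3.)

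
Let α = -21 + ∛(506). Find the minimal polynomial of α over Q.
m_α(x) = x^3 + 63x^2 + 1323x + 8755

Set β = α + 21 = ∛(506), so β^3 = 506. Then (α + 21)^3 - 506 = 0, i.e. α is a root of g(x) = (x + 21)^3 - 506 = x^3 + 63x^2 + 1323x + 8755. Since g(x) = h(x + 21) where h(x) = x^3 - 506, and h is irreducible over Q (because 506 is not a perfect cube, so h has no rational root, and a monic cubic with no rational root is irreducible), g is also irreducible (irreducibility is preserved under the substitution x → x + 21). Hence m_α(x) = x^3 + 63x^2 + 1323x + 8755.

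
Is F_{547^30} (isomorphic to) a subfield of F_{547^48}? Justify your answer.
No: F_{547^30} is not a subfield of F_{547^48}

F_{p^m} embeds in F_{p^n} iff m | n. Here 30 ∤ 48 (since 48 = 1·30 + 18 with remainder 18 ≠ 0), so F_{547^30} is not a subfield of F_{547^48}. Equivalently: if it were, the tower law would give 30 = [F_{547^30}:F_547] dividing [F_{547^48}:F_547] = 48, contradiction.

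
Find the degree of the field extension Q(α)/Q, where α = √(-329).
[Q(α):Q] = 2

[Q(α):Q] equals the degree of the minimal polynomial of α. Here α^2 = -329 and x^2 + 329 is irreducible (d = -329 is squarefree, ≠ 1, hence not a square), so deg(m_α) = 2. Thus [Q(α):Q] = 2.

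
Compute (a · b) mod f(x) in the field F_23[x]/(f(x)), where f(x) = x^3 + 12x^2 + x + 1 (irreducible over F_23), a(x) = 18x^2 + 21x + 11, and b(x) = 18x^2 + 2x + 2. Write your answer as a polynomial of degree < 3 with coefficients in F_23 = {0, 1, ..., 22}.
a · b ≡ 10x^2 + 17x (mod f(x))

Multiply in F_23[x]: a(x)·b(x) = (18x^2 + 21x + 11)·(18x^2 + 2x + 2) = 2x^4 + 18x + 22. This has degree ≥ 3, so divide by f(x) over F_23: 2x^4 + 18x + 22 = (2x + 22)·(x^3 + 12x^2 + x + 1) + (10x^2 + 17x). Hence a·b ≡ 10x^2 + 17x (mod f). (F_23[x]/(f) is a field with 23^3 = 12167 elements since f is irreducible of degree 3.)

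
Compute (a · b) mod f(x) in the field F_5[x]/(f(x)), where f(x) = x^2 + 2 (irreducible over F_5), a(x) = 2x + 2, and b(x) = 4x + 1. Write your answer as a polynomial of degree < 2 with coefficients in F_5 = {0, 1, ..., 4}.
a · b ≡ 1 (mod f(x))

Multiply in F_5[x]: a(x)·b(x) = (2x + 2)·(4x + 1) = 3x^2 + 2. This has degree ≥ 2, so divide by f(x) over F_5: 3x^2 + 2 = (3)·(x^2 + 2) + (1). Hence a·b ≡ 1 (mod f). (F_5[x]/(f) is a field with 5^2 = 25 elements since f is irreducible of degree 2.)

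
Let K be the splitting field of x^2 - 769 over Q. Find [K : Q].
[K : Q] = 2

f(x) = x^2 - 769 factors as (x - √769)(x + √769). The splitting field is K = Q(√769). Since 769 is squarefree and > 1, it is not a perfect square, so x^2 - 769 is irreducible over Q and [Q(√769) : Q] = 2. Hence [K : Q] = 2.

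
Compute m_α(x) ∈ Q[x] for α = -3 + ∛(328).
m_α(x) = x^3 + 9x^2 + 27x - 301

Set β = α + 3 = ∛(328), so β^3 = 328. Then (α + 3)^3 - 328 = 0, i.e. α is a root of g(x) = (x + 3)^3 - 328 = x^3 + 9x^2 + 27x - 301. Since g(x) = h(x + 3) where h(x) = x^3 - 328, and h is irreducible over Q (because 328 is not a perfect cube, so h has no rational root, and a monic cubic with no rational root is irreducible), g is also irreducible (irreducibility is preserved under the substitution x → x + 3). Hence m_α(x) = x^3 + 9x^2 + 27x - 301.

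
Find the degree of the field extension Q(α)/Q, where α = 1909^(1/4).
[Q(α):Q] = 4

α is a root of x^4 - 1909. By Eisenstein's criterion at the prime p = 23 (which divides the constant term 1909 but p^2 = 529 does not, since 1909 is squarefree), x^4 - 1909 is irreducible over Q. Hence [Q(α):Q] = 4.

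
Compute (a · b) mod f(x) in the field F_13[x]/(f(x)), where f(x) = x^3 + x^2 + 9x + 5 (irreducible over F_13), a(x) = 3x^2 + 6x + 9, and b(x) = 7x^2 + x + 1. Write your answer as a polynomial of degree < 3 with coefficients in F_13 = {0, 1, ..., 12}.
a · b ≡ 2x^2 + 6x + 6 (mod f(x))

Multiply in F_13[x]: a(x)·b(x) = (3x^2 + 6x + 9)·(7x^2 + x + 1) = 8x^4 + 6x^3 + 7x^2 + 2x + 9. This has degree ≥ 3, so divide by f(x) over F_13: 8x^4 + 6x^3 + 7x^2 + 2x + 9 = (8x + 11)·(x^3 + x^2 + 9x + 5) + (2x^2 + 6x + 6). Hence a·b ≡ 2x^2 + 6x + 6 (mod f). (F_13[x]/(f) is a field with 13^3 = 2197 elements since f is irreducible of degree 3.)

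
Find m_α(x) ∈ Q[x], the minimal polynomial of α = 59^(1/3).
m_α(x) = x^3 - 59

α satisfies α^3 = 59, so x^3 - 59 annihilates α. By the rational root test, a rational root p/q (in lowest terms) of x^3 - 59 would satisfy p^3 = 59 q^3, forcing q = 1 and p^3 = 59; but 59 is not a perfect cube, contradiction. A monic cubic over Q with no rational root is irreducible (any nontrivial factorization would include a linear factor). Hence x^3 - 59 is the minimal polynomial of α, and in particular [Q(α):Q] = 3.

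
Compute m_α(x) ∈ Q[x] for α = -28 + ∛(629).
m_α(x) = x^3 + 84x^2 + 2352x + 21323

Set β = α + 28 = ∛(629), so β^3 = 629. Then (α + 28)^3 - 629 = 0, i.e. α is a root of g(x) = (x + 28)^3 - 629 = x^3 + 84x^2 + 2352x + 21323. Since g(x) = h(x + 28) where h(x) = x^3 - 629, and h is irreducible over Q (because 629 is not a perfect cube, so h has no rational root, and a monic cubic with no rational root is irreducible), g is also irreducible (irreducibility is preserved under the substitution x → x + 28). Hence m_α(x) = x^3 + 84x^2 + 2352x + 21323.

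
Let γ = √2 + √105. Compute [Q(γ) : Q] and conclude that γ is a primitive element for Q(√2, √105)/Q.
[Q(γ) : Q] = 4 (equivalently, Q(γ) = Q(√2, √105))

Obviously Q(γ) ⊆ Q(√2, √105), and [Q(√2, √105):Q] = 4 (since 2, 105 are distinct squarefree integers > 1 with 210 not a perfect square). To show equality we compute the minimal polynomial of γ. From γ = √2 + √105: γ^2 = 2 + 2√(210) + 105 = 107 + 2√(210), so γ^2 - 107 = 2√(210); squaring, (γ^2 - 107)^2 = 4·210, i.e. γ^4 - 214γ^2 + 11449 - 840 = 0, i.e. γ^4 - 214γ^2 + 10609 = 0. So γ is a root of x^4 - 214x^2 + 10609. This polynomial is irreducible over Q: it has no rational root (each ±√2 ± √105 is irrational), and any factorization into two quadratics over Q would force √(210) ∈ Q (pairing opposite roots) or √2, √105 ∈ Q (other pairings), all impossible. Hence [Q(γ):Q] = 4 = [Q(√2, √105):Q], so Q(γ) = Q(√2, √105).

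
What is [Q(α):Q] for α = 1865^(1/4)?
[Q(α):Q] = 4

α is a root of x^4 - 1865. By Eisenstein's criterion at the prime p = 5 (which divides the constant term 1865 but p^2 = 25 does not, since 1865 is squarefree), x^4 - 1865 is irreducible over Q. Hence [Q(α):Q] = 4.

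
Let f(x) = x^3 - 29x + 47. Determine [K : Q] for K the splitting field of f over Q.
[K : Q] = 6

By the rational root test, any rational root of the monic integer polynomial f(x) = x^3 - 29x + 47 must be an integer dividing the constant term 47, i.e. one of ±{1, 47}. Evaluating: f(1) = 19, f(-1) = 75, f(47) = 102507, f(-47) = -102413; none is 0, so f has no rational root and is therefore irreducible over Q (a cubic with no linear factor over a field is irreducible). For an irreducible cubic, the Galois group is A_3 or S_3 according as the discriminant disc(f) = -4a^3 - 27b^2 = -4·(-29)^3 - 27·(47)^2 = 37913 is or is not a square in Q. Here disc(f) = 37913 is not a perfect square in Q, so the Galois group of f over Q is not contained in A_3 and must be all of S_3. The splitting field has degree |S_3| = 6 over Q, so [K : Q] = 6.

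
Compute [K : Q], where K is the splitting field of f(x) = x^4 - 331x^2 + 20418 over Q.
[K : Q] = 4

Solving the quadratic in x^2: x^2 = (331 ± √(331^2 - 4·20418))/2 = (331 ± √27889)/2 = (331 ± 167)/2, giving x^2 = 249 or x^2 = 82. So f(x) = (x^2 - 249)(x^2 - 82) and the roots of f are ±√249, ±√82. Hence the splitting field is K = Q(√249, √82). Since 249 and 82 are distinct squarefree integers > 1, their product 20418 is not a perfect square, so √82 ∉ Q(√249). By the tower law [K:Q] = [Q(√249,√82):Q(√249)] · [Q(√249):Q] = 2 · 2 = 4.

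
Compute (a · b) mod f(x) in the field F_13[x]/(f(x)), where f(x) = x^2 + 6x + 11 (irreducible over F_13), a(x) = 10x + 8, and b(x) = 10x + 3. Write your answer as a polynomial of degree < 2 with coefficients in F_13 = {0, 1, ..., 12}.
a · b ≡ 4x + 3 (mod f(x))

Multiply in F_13[x]: a(x)·b(x) = (10x + 8)·(10x + 3) = 9x^2 + 6x + 11. This has degree ≥ 2, so divide by f(x) over F_13: 9x^2 + 6x + 11 = (9)·(x^2 + 6x + 11) + (4x + 3). Hence a·b ≡ 4x + 3 (mod f). (F_13[x]/(f) is a field with 13^2 = 169 elements since f is irreducible of degree 2.)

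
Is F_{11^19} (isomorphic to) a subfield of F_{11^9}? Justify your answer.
No: F_{11^19} is not a subfield of F_{11^9}

F_{p^m} embeds in F_{p^n} iff m | n. Here 19 ∤ 9 (since 9 = 0·19 + 9 with remainder 9 ≠ 0), so F_{11^19} is not a subfield of F_{11^9}. Equivalently: if it were, the tower law would give 19 = [F_{11^19}:F_11] dividing [F_{11^9}:F_11] = 9, contradiction.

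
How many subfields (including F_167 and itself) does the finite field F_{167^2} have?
F_{167^2} has 2 subfields

The subfields of F_{p^n} are exactly the fields F_{p^d} for d | n (each is the fixed field of the unique index-d subgroup of Gal(F_{p^n}/F_p) ≅ Z/nZ). The divisors of n = 2 are {1, 2}, giving 2 subfields: F_{167^1}, F_{167^2}.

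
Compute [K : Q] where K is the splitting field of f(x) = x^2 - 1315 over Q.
[K : Q] = 2

f(x) = x^2 - 1315 factors as (x - √1315)(x + √1315). The splitting field is K = Q(√1315). Since 1315 is squarefree and > 1, it is not a perfect square, so x^2 - 1315 is irreducible over Q and [Q(√1315) : Q] = 2. Hence [K : Q] = 2.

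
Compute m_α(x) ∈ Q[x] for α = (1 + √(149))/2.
m_α(x) = x^2 - x - 37

From 2α - 1 = √(149), squaring gives (2α - 1)^2 = 149, i.e. 4α^2 - 4α + 1 = 149, so α^2 - α + (1 - 149)/4 = 0. Since 149 ≡ 1 (mod 4), (1 - 149)/4 = -37 ∈ Z. The polynomial x^2 - x - 37 has discriminant 1 - 4·(-37) = 149, which is not a perfect square in Q (d = 149 is squarefree and ≠ 1), so x^2 - x - 37 is irreducible over Q. It is the minimal polynomial of α.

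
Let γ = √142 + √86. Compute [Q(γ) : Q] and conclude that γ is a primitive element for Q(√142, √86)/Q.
[Q(γ) : Q] = 4 (equivalently, Q(γ) = Q(√142, √86))

Obviously Q(γ) ⊆ Q(√142, √86), and [Q(√142, √86):Q] = 4 (since 142, 86 are distinct squarefree integers > 1 with 12212 not a perfect square). To show equality we compute the minimal polynomial of γ. From γ = √142 + √86: γ^2 = 142 + 2√(12212) + 86 = 228 + 2√(12212), so γ^2 - 228 = 2√(12212); squaring, (γ^2 - 228)^2 = 4·12212, i.e. γ^4 - 456γ^2 + 51984 - 48848 = 0, i.e. γ^4 - 456γ^2 + 3136 = 0. So γ is a root of x^4 - 456x^2 + 3136. This polynomial is irreducible over Q: it has no rational root (each ±√142 ± √86 is irrational), and any factorization into two quadratics over Q would force √(12212) ∈ Q (pairing opposite roots) or √142, √86 ∈ Q (other pairings), all impossible. Hence [Q(γ):Q] = 4 = [Q(√142, √86):Q], so Q(γ) = Q(√142, √86).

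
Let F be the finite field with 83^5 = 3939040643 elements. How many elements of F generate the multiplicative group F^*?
There are φ(3939040642) = 1921483200 primitive elements

F_q^* is cyclic of order q - 1 = 3939040642. A cyclic group of order m has exactly φ(m) generators. Here m = 3939040642 = 2 · 41 · 48037081, so the number of primitive elements is φ(3939040642) = 1921483200.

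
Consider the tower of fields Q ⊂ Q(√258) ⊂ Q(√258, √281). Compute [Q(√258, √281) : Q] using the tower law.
[Q(√258, √281) : Q] = 4

[Q(√258):Q] = 2 (min poly x^2 - 258, irreducible since 258 is squarefree > 1). For the top step, suppose √281 ∈ Q(√258), say √281 = c + d√258 with c, d ∈ Q. Squaring: 281 = c^2 + 258d^2 + 2cd√258. Since √258 ∉ Q this forces 2cd = 0. If d = 0 then √281 = c ∈ Q, contradicting 281 squarefree > 1. If c = 0 then 281 = 258d^2, so 258·281 = (258d)^2 is a perfect square in Q — but 258·281 = 72498 is not a perfect square (since 258 and 281 are distinct squarefree integers). Contradiction. Hence √281 ∉ Q(√258), so x^2 - 281 stays irreducible over Q(√258) and [Q(√258, √281) : Q(√258)] = 2. By the tower law, [Q(√258, √281) : Q] = 2 · 2 = 4.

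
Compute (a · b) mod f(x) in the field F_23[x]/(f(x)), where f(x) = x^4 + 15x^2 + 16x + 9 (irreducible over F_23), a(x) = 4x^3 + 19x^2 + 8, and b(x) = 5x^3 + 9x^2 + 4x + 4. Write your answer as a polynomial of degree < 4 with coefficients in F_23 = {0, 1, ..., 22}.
a · b ≡ 9x^3 + 4x^2 + 17x + 14 (mod f(x))

Multiply in F_23[x]: a(x)·b(x) = (4x^3 + 19x^2 + 8)·(5x^3 + 9x^2 + 4x + 4) = 20x^6 + 16x^5 + 3x^4 + 17x^3 + 10x^2 + 9x + 9. This has degree ≥ 4, so divide by f(x) over F_23: 20x^6 + 16x^5 + 3x^4 + 17x^3 + 10x^2 + 9x + 9 = (20x^2 + 16x + 2)·(x^4 + 15x^2 + 16x + 9) + (9x^3 + 4x^2 + 17x + 14). Hence a·b ≡ 9x^3 + 4x^2 + 17x + 14 (mod f). (F_23[x]/(f) is a field with 23^4 = 279841 elements since f is irreducible of degree 4.)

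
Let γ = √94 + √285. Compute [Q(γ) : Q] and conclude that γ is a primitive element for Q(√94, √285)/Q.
[Q(γ) : Q] = 4 (equivalently, Q(γ) = Q(√94, √285))

Obviously Q(γ) ⊆ Q(√94, √285), and [Q(√94, √285):Q] = 4 (since 94, 285 are distinct squarefree integers > 1 with 26790 not a perfect square). To show equality we compute the minimal polynomial of γ. From γ = √94 + √285: γ^2 = 94 + 2√(26790) + 285 = 379 + 2√(26790), so γ^2 - 379 = 2√(26790); squaring, (γ^2 - 379)^2 = 4·26790, i.e. γ^4 - 758γ^2 + 143641 - 107160 = 0, i.e. γ^4 - 758γ^2 + 36481 = 0. So γ is a root of x^4 - 758x^2 + 36481. This polynomial is irreducible over Q: it has no rational root (each ±√94 ± √285 is irrational), and any factorization into two quadratics over Q would force √(26790) ∈ Q (pairing opposite roots) or √94, √285 ∈ Q (other pairings), all impossible. Hence [Q(γ):Q] = 4 = [Q(√94, √285):Q], so Q(γ) = Q(√94, √285).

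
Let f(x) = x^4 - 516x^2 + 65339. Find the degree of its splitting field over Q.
[K : Q] = 4

Solving the quadratic in x^2: x^2 = (516 ± √(516^2 - 4·65339))/2 = (516 ± √4900)/2 = (516 ± 70)/2, giving x^2 = 223 or x^2 = 293. So f(x) = (x^2 - 223)(x^2 - 293) and the roots of f are ±√223, ±√293. Hence the splitting field is K = Q(√223, √293). Since 223 and 293 are distinct squarefree integers > 1, their product 65339 is not a perfect square, so √293 ∉ Q(√223). By the tower law [K:Q] = [Q(√223,√293):Q(√223)] · [Q(√223):Q] = 2 · 2 = 4.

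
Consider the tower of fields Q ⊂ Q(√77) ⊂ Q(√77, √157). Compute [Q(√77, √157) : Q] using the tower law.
[Q(√77, √157) : Q] = 4

[Q(√77):Q] = 2 (min poly x^2 - 77, irreducible since 77 is squarefree > 1). For the top step, suppose √157 ∈ Q(√77), say √157 = c + d√77 with c, d ∈ Q. Squaring: 157 = c^2 + 77d^2 + 2cd√77. Since √77 ∉ Q this forces 2cd = 0. If d = 0 then √157 = c ∈ Q, contradicting 157 squarefree > 1. If c = 0 then 157 = 77d^2, so 77·157 = (77d)^2 is a perfect square in Q — but 77·157 = 12089 is not a perfect square (since 77 and 157 are distinct squarefree integers). Contradiction. Hence √157 ∉ Q(√77), so x^2 - 157 stays irreducible over Q(√77) and [Q(√77, √157) : Q(√77)] = 2. By the tower law, [Q(√77, √157) : Q] = 2 · 2 = 4.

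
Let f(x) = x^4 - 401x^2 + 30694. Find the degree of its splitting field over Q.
[K : Q] = 4

Solving the quadratic in x^2: x^2 = (401 ± √(401^2 - 4·30694))/2 = (401 ± √38025)/2 = (401 ± 195)/2, giving x^2 = 298 or x^2 = 103. So f(x) = (x^2 - 298)(x^2 - 103) and the roots of f are ±√298, ±√103. Hence the splitting field is K = Q(√298, √103). Since 298 and 103 are distinct squarefree integers > 1, their product 30694 is not a perfect square, so √103 ∉ Q(√298). By the tower law [K:Q] = [Q(√298,√103):Q(√298)] · [Q(√298):Q] = 2 · 2 = 4.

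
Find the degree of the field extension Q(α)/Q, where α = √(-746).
[Q(α):Q] = 2

[Q(α):Q] equals the degree of the minimal polynomial of α. Here α^2 = -746 and x^2 + 746 is irreducible (d = -746 is squarefree, ≠ 1, hence not a square), so deg(m_α) = 2. Thus [Q(α):Q] = 2.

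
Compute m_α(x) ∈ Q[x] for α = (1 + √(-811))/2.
m_α(x) = x^2 - x + 203

From 2α - 1 = √(-811), squaring gives (2α - 1)^2 = -811, i.e. 4α^2 - 4α + 1 = -811, so α^2 - α + (1 + 811)/4 = 0. Since -811 ≡ 1 (mod 4), (1 + 811)/4 = 203 ∈ Z. The polynomial x^2 - x + 203 has discriminant 1 - 4·(203) = -811, which is not a perfect square in Q (d = -811 is squarefree and ≠ 1), so x^2 - x + 203 is irreducible over Q. It is the minimal polynomial of α.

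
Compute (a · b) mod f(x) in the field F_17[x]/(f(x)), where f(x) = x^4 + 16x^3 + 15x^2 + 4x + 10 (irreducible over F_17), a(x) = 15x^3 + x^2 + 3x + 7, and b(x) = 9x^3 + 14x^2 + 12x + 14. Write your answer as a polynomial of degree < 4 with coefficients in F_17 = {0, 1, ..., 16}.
a · b ≡ 14x^3 + 7x^2 + 6x + 12 (mod f(x))

Multiply in F_17[x]: a(x)·b(x) = (15x^3 + x^2 + 3x + 7)·(9x^3 + 14x^2 + 12x + 14) = 16x^6 + 15x^5 + 4x^3 + 12x^2 + 7x + 13. This has degree ≥ 4, so divide by f(x) over F_17: 16x^6 + 15x^5 + 4x^3 + 12x^2 + 7x + 13 = (16x^2 + 14x + 12)·(x^4 + 16x^3 + 15x^2 + 4x + 10) + (14x^3 + 7x^2 + 6x + 12). Hence a·b ≡ 14x^3 + 7x^2 + 6x + 12 (mod f). (F_17[x]/(f) is a field with 17^4 = 83521 elements since f is irreducible of degree 4.)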